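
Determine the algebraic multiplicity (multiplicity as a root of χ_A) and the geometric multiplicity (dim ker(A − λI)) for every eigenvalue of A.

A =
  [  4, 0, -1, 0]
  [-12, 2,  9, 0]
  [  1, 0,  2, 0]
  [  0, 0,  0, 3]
λ = 2: alg = 1, geom = 1; λ = 3: alg = 3, geom = 2

Step 1 — factor the characteristic polynomial to read off the algebraic multiplicities:
  χ_A(x) = (x - 3)^3*(x - 2)

Step 2 — compute geometric multiplicities via the rank-nullity identity g(λ) = n − rank(A − λI):
  rank(A − (2)·I) = 3, so dim ker(A − (2)·I) = n − 3 = 1
  rank(A − (3)·I) = 2, so dim ker(A − (3)·I) = n − 2 = 2

Summary:
  λ = 2: algebraic multiplicity = 1, geometric multiplicity = 1
  λ = 3: algebraic multiplicity = 3, geometric multiplicity = 2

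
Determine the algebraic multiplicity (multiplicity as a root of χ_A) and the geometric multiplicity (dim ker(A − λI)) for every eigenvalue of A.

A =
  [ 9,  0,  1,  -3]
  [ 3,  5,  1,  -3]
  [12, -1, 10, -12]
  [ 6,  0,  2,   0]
λ = 6: alg = 4, geom = 2

Step 1 — factor the characteristic polynomial to read off the algebraic multiplicities:
  χ_A(x) = (x - 6)^4

Step 2 — compute geometric multiplicities via the rank-nullity identity g(λ) = n − rank(A − λI):
  rank(A − (6)·I) = 2, so dim ker(A − (6)·I) = n − 2 = 2

Summary:
  λ = 6: algebraic multiplicity = 4, geometric multiplicity = 2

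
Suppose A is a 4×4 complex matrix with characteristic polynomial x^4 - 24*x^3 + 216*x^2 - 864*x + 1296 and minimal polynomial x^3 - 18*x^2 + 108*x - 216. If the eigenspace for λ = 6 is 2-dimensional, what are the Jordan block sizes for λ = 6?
Block sizes for λ = 6: [3, 1]

Step 1 — from the characteristic polynomial, algebraic multiplicity of λ = 6 is 4. From dim ker(A − (6)·I) = 2, there are exactly 2 Jordan blocks for λ = 6.
Step 2 — from the minimal polynomial, the factor (x − 6)^3 tells us the largest block for λ = 6 has size 3.
Step 3 — with total size 4, 2 blocks, and largest block 3, the block sizes (in nonincreasing order) are [3, 1].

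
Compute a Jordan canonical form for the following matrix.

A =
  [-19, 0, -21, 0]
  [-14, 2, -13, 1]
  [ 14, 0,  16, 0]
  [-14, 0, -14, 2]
J_1(-5) ⊕ J_2(2) ⊕ J_1(2)

The characteristic polynomial is
  det(x·I − A) = x^4 - x^3 - 18*x^2 + 52*x - 40 = (x - 2)^3*(x + 5)

Eigenvalues and multiplicities (the geometric multiplicity of λ is n − rank(A − λI), which equals the number of Jordan blocks for λ):
  λ = -5: algebraic multiplicity = 1, geometric multiplicity = 1
  λ = 2: algebraic multiplicity = 3, geometric multiplicity = 2

Determining the block sizes for each eigenvalue:
  λ = -5: one block (gm = 1), so the single block has size am = 1 → block sizes [1]
  λ = 2: 2 blocks summing to 3 forces exactly one block of size 2 and the rest size 1 → block sizes [2, 1]

Assembling the blocks gives a Jordan form
J =
  [-5, 0, 0, 0]
  [ 0, 2, 1, 0]
  [ 0, 0, 2, 0]
  [ 0, 0, 0, 2]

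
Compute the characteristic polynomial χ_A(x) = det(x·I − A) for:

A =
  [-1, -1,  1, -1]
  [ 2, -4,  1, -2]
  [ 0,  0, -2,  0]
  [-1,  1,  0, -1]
x^4 + 8*x^3 + 24*x^2 + 32*x + 16

Expanding det(x·I − A) (e.g. by cofactor expansion or by noting that A is similar to its Jordan form J, which has the same characteristic polynomial as A) gives
  χ_A(x) = x^4 + 8*x^3 + 24*x^2 + 32*x + 16
which factors as (x + 2)^4. The eigenvalues (with algebraic multiplicities) are λ = -2 with multiplicity 4.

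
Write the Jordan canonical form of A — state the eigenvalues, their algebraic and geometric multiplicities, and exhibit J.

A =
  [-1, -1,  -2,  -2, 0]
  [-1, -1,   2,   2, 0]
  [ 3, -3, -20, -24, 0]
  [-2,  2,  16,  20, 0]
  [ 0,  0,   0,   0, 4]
J_2(-2) ⊕ J_1(-2) ⊕ J_1(4) ⊕ J_1(4)

The characteristic polynomial is
  det(x·I − A) = x^5 - 2*x^4 - 20*x^3 + 8*x^2 + 128*x + 128 = (x - 4)^2*(x + 2)^3

Eigenvalues and multiplicities (the geometric multiplicity of λ is n − rank(A − λI), which equals the number of Jordan blocks for λ):
  λ = -2: algebraic multiplicity = 3, geometric multiplicity = 2
  λ = 4: algebraic multiplicity = 2, geometric multiplicity = 2

Determining the block sizes for each eigenvalue:
  λ = -2: 2 blocks summing to 3 forces exactly one block of size 2 and the rest size 1 → block sizes [2, 1]
  λ = 4: gm = am = 2, so every block has size 1 → block sizes [1, 1]

Assembling the blocks gives a Jordan form
J =
  [-2,  1,  0, 0, 0]
  [ 0, -2,  0, 0, 0]
  [ 0,  0, -2, 0, 0]
  [ 0,  0,  0, 4, 0]
  [ 0,  0,  0, 0, 4]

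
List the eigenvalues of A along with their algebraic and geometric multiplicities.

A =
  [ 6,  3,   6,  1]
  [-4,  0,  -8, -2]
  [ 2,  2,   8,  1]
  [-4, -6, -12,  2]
λ = 4: alg = 4, geom = 2

Step 1 — factor the characteristic polynomial to read off the algebraic multiplicities:
  χ_A(x) = (x - 4)^4

Step 2 — compute geometric multiplicities via the rank-nullity identity g(λ) = n − rank(A − λI):
  rank(A − (4)·I) = 2, so dim ker(A − (4)·I) = n − 2 = 2

Summary:
  λ = 4: algebraic multiplicity = 4, geometric multiplicity = 2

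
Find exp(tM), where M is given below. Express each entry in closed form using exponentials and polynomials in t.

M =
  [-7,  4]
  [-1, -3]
e^{tM} =
  [-2*t*exp(-5*t) + exp(-5*t), 4*t*exp(-5*t)]
  [-t*exp(-5*t), 2*t*exp(-5*t) + exp(-5*t)]

Strategy: write M = P · J · P⁻¹ where J is a Jordan canonical form, so e^{tM} = P · e^{tJ} · P⁻¹, and e^{tJ} can be computed block-by-block.

M has Jordan form
J =
  [-5,  1]
  [ 0, -5]
(up to reordering of blocks).

Per-block formulas:
  For a 2×2 Jordan block J_2(-5): exp(t · J_2(-5)) = e^(-5t)·(I + t·N), where N is the 2×2 nilpotent shift.

After assembling e^{tJ} and conjugating by P, we get:

e^{tM} =
  [-2*t*exp(-5*t) + exp(-5*t), 4*t*exp(-5*t)]
  [-t*exp(-5*t), 2*t*exp(-5*t) + exp(-5*t)]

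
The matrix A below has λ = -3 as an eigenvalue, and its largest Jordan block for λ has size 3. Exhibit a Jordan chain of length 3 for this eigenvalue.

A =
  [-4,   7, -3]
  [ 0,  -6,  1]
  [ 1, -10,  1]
A Jordan chain for λ = -3 of length 3:
v_1 = (-2, 1, 3)ᵀ
v_2 = (-1, 0, 1)ᵀ
v_3 = (1, 0, 0)ᵀ

Let N = A − (-3)·I. We want v_3 with N^3 v_3 = 0 but N^2 v_3 ≠ 0; then v_{j-1} := N · v_j for j = 3, …, 2.

Pick v_3 = (1, 0, 0)ᵀ.
Then v_2 = N · v_3 = (-1, 0, 1)ᵀ.
Then v_1 = N · v_2 = (-2, 1, 3)ᵀ.

Sanity check: (A − (-3)·I) v_1 = (0, 0, 0)ᵀ = 0. ✓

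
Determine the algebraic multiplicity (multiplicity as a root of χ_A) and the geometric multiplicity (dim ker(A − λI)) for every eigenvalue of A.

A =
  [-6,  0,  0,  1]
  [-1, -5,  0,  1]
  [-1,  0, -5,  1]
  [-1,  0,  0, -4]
λ = -5: alg = 4, geom = 3

Step 1 — factor the characteristic polynomial to read off the algebraic multiplicities:
  χ_A(x) = (x + 5)^4

Step 2 — compute geometric multiplicities via the rank-nullity identity g(λ) = n − rank(A − λI):
  rank(A − (-5)·I) = 1, so dim ker(A − (-5)·I) = n − 1 = 3

Summary:
  λ = -5: algebraic multiplicity = 4, geometric multiplicity = 3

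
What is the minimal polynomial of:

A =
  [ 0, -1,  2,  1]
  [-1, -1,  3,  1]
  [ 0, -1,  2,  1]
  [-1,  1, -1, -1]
x^2

The characteristic polynomial is χ_A(x) = x^4, so the eigenvalues are known. The minimal polynomial is
  m_A(x) = Π_λ (x − λ)^{k_λ}
where k_λ is the size of the *largest* Jordan block for λ (equivalently, the smallest k with (A − λI)^k v = 0 for every generalised eigenvector v of λ).

  λ = 0: largest Jordan block has size 2, contributing (x − 0)^2

So m_A(x) = x^2 = x^2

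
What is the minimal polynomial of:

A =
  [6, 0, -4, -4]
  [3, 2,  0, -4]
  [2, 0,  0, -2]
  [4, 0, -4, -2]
x^3 - 4*x^2 + 4*x

The characteristic polynomial is χ_A(x) = x*(x - 2)^3, so the eigenvalues are known. The minimal polynomial is
  m_A(x) = Π_λ (x − λ)^{k_λ}
where k_λ is the size of the *largest* Jordan block for λ (equivalently, the smallest k with (A − λI)^k v = 0 for every generalised eigenvector v of λ).

  λ = 0: largest Jordan block has size 1, contributing (x − 0)
  λ = 2: largest Jordan block has size 2, contributing (x − 2)^2

So m_A(x) = x*(x - 2)^2 = x^3 - 4*x^2 + 4*x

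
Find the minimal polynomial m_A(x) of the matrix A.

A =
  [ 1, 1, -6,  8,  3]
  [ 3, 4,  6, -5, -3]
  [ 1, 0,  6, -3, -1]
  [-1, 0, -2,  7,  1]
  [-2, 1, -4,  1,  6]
x^4 - 20*x^3 + 148*x^2 - 480*x + 576

The characteristic polynomial is χ_A(x) = (x - 6)^2*(x - 4)^3, so the eigenvalues are known. The minimal polynomial is
  m_A(x) = Π_λ (x − λ)^{k_λ}
where k_λ is the size of the *largest* Jordan block for λ (equivalently, the smallest k with (A − λI)^k v = 0 for every generalised eigenvector v of λ).

  λ = 4: largest Jordan block has size 2, contributing (x − 4)^2
  λ = 6: largest Jordan block has size 2, contributing (x − 6)^2

So m_A(x) = (x - 6)^2*(x - 4)^2 = x^4 - 20*x^3 + 148*x^2 - 480*x + 576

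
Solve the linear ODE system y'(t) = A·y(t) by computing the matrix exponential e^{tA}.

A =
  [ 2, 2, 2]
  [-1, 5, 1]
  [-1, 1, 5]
e^{tA} =
  [-2*t*exp(4*t) + exp(4*t), 2*t*exp(4*t), 2*t*exp(4*t)]
  [-t*exp(4*t), t*exp(4*t) + exp(4*t), t*exp(4*t)]
  [-t*exp(4*t), t*exp(4*t), t*exp(4*t) + exp(4*t)]

Strategy: write A = P · J · P⁻¹ where J is a Jordan canonical form, so e^{tA} = P · e^{tJ} · P⁻¹, and e^{tJ} can be computed block-by-block.

A has Jordan form
J =
  [4, 1, 0]
  [0, 4, 0]
  [0, 0, 4]
(up to reordering of blocks).

Per-block formulas:
  For a 1×1 block at λ = 4: exp(t · [4]) = [e^(4t)].
  For a 2×2 Jordan block J_2(4): exp(t · J_2(4)) = e^(4t)·(I + t·N), where N is the 2×2 nilpotent shift.

After assembling e^{tJ} and conjugating by P, we get:

e^{tA} =
  [-2*t*exp(4*t) + exp(4*t), 2*t*exp(4*t), 2*t*exp(4*t)]
  [-t*exp(4*t), t*exp(4*t) + exp(4*t), t*exp(4*t)]
  [-t*exp(4*t), t*exp(4*t), t*exp(4*t) + exp(4*t)]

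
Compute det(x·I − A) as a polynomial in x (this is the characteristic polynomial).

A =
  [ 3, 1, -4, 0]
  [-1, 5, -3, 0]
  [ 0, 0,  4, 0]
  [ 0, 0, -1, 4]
x^4 - 16*x^3 + 96*x^2 - 256*x + 256

Expanding det(x·I − A) (e.g. by cofactor expansion or by noting that A is similar to its Jordan form J, which has the same characteristic polynomial as A) gives
  χ_A(x) = x^4 - 16*x^3 + 96*x^2 - 256*x + 256
which factors as (x - 4)^4. The eigenvalues (with algebraic multiplicities) are λ = 4 with multiplicity 4.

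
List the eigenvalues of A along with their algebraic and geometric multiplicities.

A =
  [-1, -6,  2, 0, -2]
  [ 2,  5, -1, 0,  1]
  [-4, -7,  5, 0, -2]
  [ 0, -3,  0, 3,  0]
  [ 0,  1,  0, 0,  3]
λ = 3: alg = 5, geom = 3

Step 1 — factor the characteristic polynomial to read off the algebraic multiplicities:
  χ_A(x) = (x - 3)^5

Step 2 — compute geometric multiplicities via the rank-nullity identity g(λ) = n − rank(A − λI):
  rank(A − (3)·I) = 2, so dim ker(A − (3)·I) = n − 2 = 3

Summary:
  λ = 3: algebraic multiplicity = 5, geometric multiplicity = 3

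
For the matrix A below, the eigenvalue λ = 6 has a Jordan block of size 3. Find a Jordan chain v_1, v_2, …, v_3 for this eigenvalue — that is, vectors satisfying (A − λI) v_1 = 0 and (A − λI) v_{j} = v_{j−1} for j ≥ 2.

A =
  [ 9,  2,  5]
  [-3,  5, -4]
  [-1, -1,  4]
A Jordan chain for λ = 6 of length 3:
v_1 = (-2, -2, 2)ᵀ
v_2 = (3, -3, -1)ᵀ
v_3 = (1, 0, 0)ᵀ

Let N = A − (6)·I. We want v_3 with N^3 v_3 = 0 but N^2 v_3 ≠ 0; then v_{j-1} := N · v_j for j = 3, …, 2.

Pick v_3 = (1, 0, 0)ᵀ.
Then v_2 = N · v_3 = (3, -3, -1)ᵀ.
Then v_1 = N · v_2 = (-2, -2, 2)ᵀ.

Sanity check: (A − (6)·I) v_1 = (0, 0, 0)ᵀ = 0. ✓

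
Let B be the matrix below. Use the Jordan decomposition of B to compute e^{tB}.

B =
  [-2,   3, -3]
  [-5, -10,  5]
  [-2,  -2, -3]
e^{tB} =
  [3*t*exp(-5*t) + exp(-5*t), 3*t*exp(-5*t), -3*t*exp(-5*t)]
  [-5*t*exp(-5*t), -5*t*exp(-5*t) + exp(-5*t), 5*t*exp(-5*t)]
  [-2*t*exp(-5*t), -2*t*exp(-5*t), 2*t*exp(-5*t) + exp(-5*t)]

Strategy: write B = P · J · P⁻¹ where J is a Jordan canonical form, so e^{tB} = P · e^{tJ} · P⁻¹, and e^{tJ} can be computed block-by-block.

B has Jordan form
J =
  [-5,  1,  0]
  [ 0, -5,  0]
  [ 0,  0, -5]
(up to reordering of blocks).

Per-block formulas:
  For a 2×2 Jordan block J_2(-5): exp(t · J_2(-5)) = e^(-5t)·(I + t·N), where N is the 2×2 nilpotent shift.
  For a 1×1 block at λ = -5: exp(t · [-5]) = [e^(-5t)].

After assembling e^{tJ} and conjugating by P, we get:

e^{tB} =
  [3*t*exp(-5*t) + exp(-5*t), 3*t*exp(-5*t), -3*t*exp(-5*t)]
  [-5*t*exp(-5*t), -5*t*exp(-5*t) + exp(-5*t), 5*t*exp(-5*t)]
  [-2*t*exp(-5*t), -2*t*exp(-5*t), 2*t*exp(-5*t) + exp(-5*t)]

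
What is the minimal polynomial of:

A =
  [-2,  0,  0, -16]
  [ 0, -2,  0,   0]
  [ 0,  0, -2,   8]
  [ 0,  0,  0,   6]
x^2 - 4*x - 12

The characteristic polynomial is χ_A(x) = (x - 6)*(x + 2)^3, so the eigenvalues are known. The minimal polynomial is
  m_A(x) = Π_λ (x − λ)^{k_λ}
where k_λ is the size of the *largest* Jordan block for λ (equivalently, the smallest k with (A − λI)^k v = 0 for every generalised eigenvector v of λ).

  λ = -2: largest Jordan block has size 1, contributing (x + 2)
  λ = 6: largest Jordan block has size 1, contributing (x − 6)

So m_A(x) = (x - 6)*(x + 2) = x^2 - 4*x - 12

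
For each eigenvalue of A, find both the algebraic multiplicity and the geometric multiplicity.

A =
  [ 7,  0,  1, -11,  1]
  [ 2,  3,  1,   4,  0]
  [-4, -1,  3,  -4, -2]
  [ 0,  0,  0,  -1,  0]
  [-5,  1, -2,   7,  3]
λ = -1: alg = 1, geom = 1; λ = 4: alg = 4, geom = 2

Step 1 — factor the characteristic polynomial to read off the algebraic multiplicities:
  χ_A(x) = (x - 4)^4*(x + 1)

Step 2 — compute geometric multiplicities via the rank-nullity identity g(λ) = n − rank(A − λI):
  rank(A − (-1)·I) = 4, so dim ker(A − (-1)·I) = n − 4 = 1
  rank(A − (4)·I) = 3, so dim ker(A − (4)·I) = n − 3 = 2

Summary:
  λ = -1: algebraic multiplicity = 1, geometric multiplicity = 1
  λ = 4: algebraic multiplicity = 4, geometric multiplicity = 2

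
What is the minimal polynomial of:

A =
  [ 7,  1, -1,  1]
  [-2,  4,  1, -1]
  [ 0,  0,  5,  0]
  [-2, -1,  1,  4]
x^2 - 10*x + 25

The characteristic polynomial is χ_A(x) = (x - 5)^4, so the eigenvalues are known. The minimal polynomial is
  m_A(x) = Π_λ (x − λ)^{k_λ}
where k_λ is the size of the *largest* Jordan block for λ (equivalently, the smallest k with (A − λI)^k v = 0 for every generalised eigenvector v of λ).

  λ = 5: largest Jordan block has size 2, contributing (x − 5)^2

So m_A(x) = (x - 5)^2 = x^2 - 10*x + 25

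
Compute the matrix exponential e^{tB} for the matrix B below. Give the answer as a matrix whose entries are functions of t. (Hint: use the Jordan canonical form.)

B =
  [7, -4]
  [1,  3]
e^{tB} =
  [2*t*exp(5*t) + exp(5*t), -4*t*exp(5*t)]
  [t*exp(5*t), -2*t*exp(5*t) + exp(5*t)]

Strategy: write B = P · J · P⁻¹ where J is a Jordan canonical form, so e^{tB} = P · e^{tJ} · P⁻¹, and e^{tJ} can be computed block-by-block.

B has Jordan form
J =
  [5, 1]
  [0, 5]
(up to reordering of blocks).

Per-block formulas:
  For a 2×2 Jordan block J_2(5): exp(t · J_2(5)) = e^(5t)·(I + t·N), where N is the 2×2 nilpotent shift.

After assembling e^{tJ} and conjugating by P, we get:

e^{tB} =
  [2*t*exp(5*t) + exp(5*t), -4*t*exp(5*t)]
  [t*exp(5*t), -2*t*exp(5*t) + exp(5*t)]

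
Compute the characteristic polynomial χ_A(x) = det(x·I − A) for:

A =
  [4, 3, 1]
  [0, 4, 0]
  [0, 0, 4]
x^3 - 12*x^2 + 48*x - 64

Expanding det(x·I − A) (e.g. by cofactor expansion or by noting that A is similar to its Jordan form J, which has the same characteristic polynomial as A) gives
  χ_A(x) = x^3 - 12*x^2 + 48*x - 64
which factors as (x - 4)^3. The eigenvalues (with algebraic multiplicities) are λ = 4 with multiplicity 3.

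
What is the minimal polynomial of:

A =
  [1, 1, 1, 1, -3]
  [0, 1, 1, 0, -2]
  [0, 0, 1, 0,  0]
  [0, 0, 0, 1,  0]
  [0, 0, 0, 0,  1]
x^3 - 3*x^2 + 3*x - 1

The characteristic polynomial is χ_A(x) = (x - 1)^5, so the eigenvalues are known. The minimal polynomial is
  m_A(x) = Π_λ (x − λ)^{k_λ}
where k_λ is the size of the *largest* Jordan block for λ (equivalently, the smallest k with (A − λI)^k v = 0 for every generalised eigenvector v of λ).

  λ = 1: largest Jordan block has size 3, contributing (x − 1)^3

So m_A(x) = (x - 1)^3 = x^3 - 3*x^2 + 3*x - 1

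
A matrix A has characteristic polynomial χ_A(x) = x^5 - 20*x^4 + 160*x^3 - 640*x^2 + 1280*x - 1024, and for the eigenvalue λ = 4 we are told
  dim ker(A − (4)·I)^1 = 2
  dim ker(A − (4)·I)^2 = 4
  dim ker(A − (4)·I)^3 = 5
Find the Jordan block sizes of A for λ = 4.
Block sizes for λ = 4: [3, 2]

From the dimensions of kernels of powers, the number of Jordan blocks of size at least j is d_j − d_{j−1} where d_j = dim ker(N^j) (with d_0 = 0). Computing the differences gives [2, 2, 1].
The number of blocks of size exactly k is (#blocks of size ≥ k) − (#blocks of size ≥ k + 1), so the partition is: 1 block(s) of size 2, 1 block(s) of size 3.
In nonincreasing order the block sizes are [3, 2].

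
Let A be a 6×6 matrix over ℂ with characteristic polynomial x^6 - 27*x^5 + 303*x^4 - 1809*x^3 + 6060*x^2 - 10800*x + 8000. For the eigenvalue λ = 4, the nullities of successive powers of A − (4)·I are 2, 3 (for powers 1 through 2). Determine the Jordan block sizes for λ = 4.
Block sizes for λ = 4: [2, 1]

From the dimensions of kernels of powers, the number of Jordan blocks of size at least j is d_j − d_{j−1} where d_j = dim ker(N^j) (with d_0 = 0). Computing the differences gives [2, 1].
The number of blocks of size exactly k is (#blocks of size ≥ k) − (#blocks of size ≥ k + 1), so the partition is: 1 block(s) of size 1, 1 block(s) of size 2.
In nonincreasing order the block sizes are [2, 1].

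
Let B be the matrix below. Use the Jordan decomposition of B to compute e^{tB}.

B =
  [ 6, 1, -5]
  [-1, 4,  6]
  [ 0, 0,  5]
e^{tB} =
  [t*exp(5*t) + exp(5*t), t*exp(5*t), t^2*exp(5*t)/2 - 5*t*exp(5*t)]
  [-t*exp(5*t), -t*exp(5*t) + exp(5*t), -t^2*exp(5*t)/2 + 6*t*exp(5*t)]
  [0, 0, exp(5*t)]

Strategy: write B = P · J · P⁻¹ where J is a Jordan canonical form, so e^{tB} = P · e^{tJ} · P⁻¹, and e^{tJ} can be computed block-by-block.

B has Jordan form
J =
  [5, 1, 0]
  [0, 5, 1]
  [0, 0, 5]
(up to reordering of blocks).

Per-block formulas:
  For a 3×3 Jordan block J_3(5): exp(t · J_3(5)) = e^(5t)·(I + t·N + (t^2/2)·N^2), where N is the 3×3 nilpotent shift.

After assembling e^{tJ} and conjugating by P, we get:

e^{tB} =
  [t*exp(5*t) + exp(5*t), t*exp(5*t), t^2*exp(5*t)/2 - 5*t*exp(5*t)]
  [-t*exp(5*t), -t*exp(5*t) + exp(5*t), -t^2*exp(5*t)/2 + 6*t*exp(5*t)]
  [0, 0, exp(5*t)]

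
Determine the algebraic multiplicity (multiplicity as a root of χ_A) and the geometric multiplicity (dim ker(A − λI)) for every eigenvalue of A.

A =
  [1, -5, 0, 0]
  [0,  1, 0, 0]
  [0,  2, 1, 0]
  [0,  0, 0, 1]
λ = 1: alg = 4, geom = 3

Step 1 — factor the characteristic polynomial to read off the algebraic multiplicities:
  χ_A(x) = (x - 1)^4

Step 2 — compute geometric multiplicities via the rank-nullity identity g(λ) = n − rank(A − λI):
  rank(A − (1)·I) = 1, so dim ker(A − (1)·I) = n − 1 = 3

Summary:
  λ = 1: algebraic multiplicity = 4, geometric multiplicity = 3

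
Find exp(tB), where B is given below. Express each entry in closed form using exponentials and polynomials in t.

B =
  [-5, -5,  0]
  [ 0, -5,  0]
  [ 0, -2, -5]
e^{tB} =
  [exp(-5*t), -5*t*exp(-5*t), 0]
  [0, exp(-5*t), 0]
  [0, -2*t*exp(-5*t), exp(-5*t)]

Strategy: write B = P · J · P⁻¹ where J is a Jordan canonical form, so e^{tB} = P · e^{tJ} · P⁻¹, and e^{tJ} can be computed block-by-block.

B has Jordan form
J =
  [-5,  1,  0]
  [ 0, -5,  0]
  [ 0,  0, -5]
(up to reordering of blocks).

Per-block formulas:
  For a 2×2 Jordan block J_2(-5): exp(t · J_2(-5)) = e^(-5t)·(I + t·N), where N is the 2×2 nilpotent shift.
  For a 1×1 block at λ = -5: exp(t · [-5]) = [e^(-5t)].

After assembling e^{tJ} and conjugating by P, we get:

e^{tB} =
  [exp(-5*t), -5*t*exp(-5*t), 0]
  [0, exp(-5*t), 0]
  [0, -2*t*exp(-5*t), exp(-5*t)]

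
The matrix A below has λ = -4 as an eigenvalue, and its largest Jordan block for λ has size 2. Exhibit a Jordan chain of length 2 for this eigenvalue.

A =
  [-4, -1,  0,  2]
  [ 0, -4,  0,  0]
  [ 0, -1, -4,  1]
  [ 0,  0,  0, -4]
A Jordan chain for λ = -4 of length 2:
v_1 = (-1, 0, -1, 0)ᵀ
v_2 = (0, 1, 0, 0)ᵀ

Let N = A − (-4)·I. We want v_2 with N^2 v_2 = 0 but N^1 v_2 ≠ 0; then v_{j-1} := N · v_j for j = 2, …, 2.

Pick v_2 = (0, 1, 0, 0)ᵀ.
Then v_1 = N · v_2 = (-1, 0, -1, 0)ᵀ.

Sanity check: (A − (-4)·I) v_1 = (0, 0, 0, 0)ᵀ = 0. ✓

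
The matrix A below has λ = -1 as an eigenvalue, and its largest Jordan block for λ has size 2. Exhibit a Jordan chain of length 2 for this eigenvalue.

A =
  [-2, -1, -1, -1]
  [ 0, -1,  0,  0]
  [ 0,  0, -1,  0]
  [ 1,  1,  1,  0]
A Jordan chain for λ = -1 of length 2:
v_1 = (-1, 0, 0, 1)ᵀ
v_2 = (1, 0, 0, 0)ᵀ

Let N = A − (-1)·I. We want v_2 with N^2 v_2 = 0 but N^1 v_2 ≠ 0; then v_{j-1} := N · v_j for j = 2, …, 2.

Pick v_2 = (1, 0, 0, 0)ᵀ.
Then v_1 = N · v_2 = (-1, 0, 0, 1)ᵀ.

Sanity check: (A − (-1)·I) v_1 = (0, 0, 0, 0)ᵀ = 0. ✓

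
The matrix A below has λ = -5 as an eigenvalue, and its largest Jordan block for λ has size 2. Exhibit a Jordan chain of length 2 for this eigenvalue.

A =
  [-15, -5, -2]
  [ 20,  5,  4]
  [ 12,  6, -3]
A Jordan chain for λ = -5 of length 2:
v_1 = (2, -4, 0)ᵀ
v_2 = (1, 0, -6)ᵀ

Let N = A − (-5)·I. We want v_2 with N^2 v_2 = 0 but N^1 v_2 ≠ 0; then v_{j-1} := N · v_j for j = 2, …, 2.

Pick v_2 = (1, 0, -6)ᵀ.
Then v_1 = N · v_2 = (2, -4, 0)ᵀ.

Sanity check: (A − (-5)·I) v_1 = (0, 0, 0)ᵀ = 0. ✓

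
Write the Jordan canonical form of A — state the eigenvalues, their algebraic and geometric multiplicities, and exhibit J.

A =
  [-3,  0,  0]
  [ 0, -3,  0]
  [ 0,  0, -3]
J_1(-3) ⊕ J_1(-3) ⊕ J_1(-3)

The characteristic polynomial is
  det(x·I − A) = x^3 + 9*x^2 + 27*x + 27 = (x + 3)^3

Eigenvalues and multiplicities (the geometric multiplicity of λ is n − rank(A − λI), which equals the number of Jordan blocks for λ):
  λ = -3: algebraic multiplicity = 3, geometric multiplicity = 3

Determining the block sizes for each eigenvalue:
  λ = -3: gm = am = 3, so every block has size 1 → block sizes [1, 1, 1]

Assembling the blocks gives a Jordan form
J =
  [-3,  0,  0]
  [ 0, -3,  0]
  [ 0,  0, -3]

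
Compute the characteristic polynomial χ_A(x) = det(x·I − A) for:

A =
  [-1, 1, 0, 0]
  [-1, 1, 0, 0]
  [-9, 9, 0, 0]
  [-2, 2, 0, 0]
x^4

Expanding det(x·I − A) (e.g. by cofactor expansion or by noting that A is similar to its Jordan form J, which has the same characteristic polynomial as A) gives
  χ_A(x) = x^4
which factors as x^4. The eigenvalues (with algebraic multiplicities) are λ = 0 with multiplicity 4.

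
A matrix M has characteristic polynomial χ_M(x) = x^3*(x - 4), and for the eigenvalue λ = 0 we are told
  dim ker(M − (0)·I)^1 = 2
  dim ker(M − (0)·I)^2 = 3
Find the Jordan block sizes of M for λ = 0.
Block sizes for λ = 0: [2, 1]

From the dimensions of kernels of powers, the number of Jordan blocks of size at least j is d_j − d_{j−1} where d_j = dim ker(N^j) (with d_0 = 0). Computing the differences gives [2, 1].
The number of blocks of size exactly k is (#blocks of size ≥ k) − (#blocks of size ≥ k + 1), so the partition is: 1 block(s) of size 1, 1 block(s) of size 2.
In nonincreasing order the block sizes are [2, 1].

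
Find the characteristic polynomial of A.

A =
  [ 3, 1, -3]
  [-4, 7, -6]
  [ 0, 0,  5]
x^3 - 15*x^2 + 75*x - 125

Expanding det(x·I − A) (e.g. by cofactor expansion or by noting that A is similar to its Jordan form J, which has the same characteristic polynomial as A) gives
  χ_A(x) = x^3 - 15*x^2 + 75*x - 125
which factors as (x - 5)^3. The eigenvalues (with algebraic multiplicities) are λ = 5 with multiplicity 3.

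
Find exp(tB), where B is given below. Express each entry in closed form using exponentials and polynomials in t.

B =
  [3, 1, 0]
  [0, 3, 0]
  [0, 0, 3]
e^{tB} =
  [exp(3*t), t*exp(3*t), 0]
  [0, exp(3*t), 0]
  [0, 0, exp(3*t)]

Strategy: write B = P · J · P⁻¹ where J is a Jordan canonical form, so e^{tB} = P · e^{tJ} · P⁻¹, and e^{tJ} can be computed block-by-block.

B has Jordan form
J =
  [3, 1, 0]
  [0, 3, 0]
  [0, 0, 3]
(up to reordering of blocks).

Per-block formulas:
  For a 1×1 block at λ = 3: exp(t · [3]) = [e^(3t)].
  For a 2×2 Jordan block J_2(3): exp(t · J_2(3)) = e^(3t)·(I + t·N), where N is the 2×2 nilpotent shift.

After assembling e^{tJ} and conjugating by P, we get:

e^{tB} =
  [exp(3*t), t*exp(3*t), 0]
  [0, exp(3*t), 0]
  [0, 0, exp(3*t)]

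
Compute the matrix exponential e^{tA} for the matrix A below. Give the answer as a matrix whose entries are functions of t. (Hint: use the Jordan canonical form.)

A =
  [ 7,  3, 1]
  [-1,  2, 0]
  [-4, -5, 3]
e^{tA} =
  [t^2*exp(4*t) + 3*t*exp(4*t) + exp(4*t), -t^2*exp(4*t) + 3*t*exp(4*t), t^2*exp(4*t) + t*exp(4*t)]
  [-t^2*exp(4*t)/2 - t*exp(4*t), t^2*exp(4*t)/2 - 2*t*exp(4*t) + exp(4*t), -t^2*exp(4*t)/2]
  [-3*t^2*exp(4*t)/2 - 4*t*exp(4*t), 3*t^2*exp(4*t)/2 - 5*t*exp(4*t), -3*t^2*exp(4*t)/2 - t*exp(4*t) + exp(4*t)]

Strategy: write A = P · J · P⁻¹ where J is a Jordan canonical form, so e^{tA} = P · e^{tJ} · P⁻¹, and e^{tJ} can be computed block-by-block.

A has Jordan form
J =
  [4, 1, 0]
  [0, 4, 1]
  [0, 0, 4]
(up to reordering of blocks).

Per-block formulas:
  For a 3×3 Jordan block J_3(4): exp(t · J_3(4)) = e^(4t)·(I + t·N + (t^2/2)·N^2), where N is the 3×3 nilpotent shift.

After assembling e^{tJ} and conjugating by P, we get:

e^{tA} =
  [t^2*exp(4*t) + 3*t*exp(4*t) + exp(4*t), -t^2*exp(4*t) + 3*t*exp(4*t), t^2*exp(4*t) + t*exp(4*t)]
  [-t^2*exp(4*t)/2 - t*exp(4*t), t^2*exp(4*t)/2 - 2*t*exp(4*t) + exp(4*t), -t^2*exp(4*t)/2]
  [-3*t^2*exp(4*t)/2 - 4*t*exp(4*t), 3*t^2*exp(4*t)/2 - 5*t*exp(4*t), -3*t^2*exp(4*t)/2 - t*exp(4*t) + exp(4*t)]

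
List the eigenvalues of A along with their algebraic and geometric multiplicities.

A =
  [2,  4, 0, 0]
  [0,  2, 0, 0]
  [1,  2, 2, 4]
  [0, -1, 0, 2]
λ = 2: alg = 4, geom = 2

Step 1 — factor the characteristic polynomial to read off the algebraic multiplicities:
  χ_A(x) = (x - 2)^4

Step 2 — compute geometric multiplicities via the rank-nullity identity g(λ) = n − rank(A − λI):
  rank(A − (2)·I) = 2, so dim ker(A − (2)·I) = n − 2 = 2

Summary:
  λ = 2: algebraic multiplicity = 4, geometric multiplicity = 2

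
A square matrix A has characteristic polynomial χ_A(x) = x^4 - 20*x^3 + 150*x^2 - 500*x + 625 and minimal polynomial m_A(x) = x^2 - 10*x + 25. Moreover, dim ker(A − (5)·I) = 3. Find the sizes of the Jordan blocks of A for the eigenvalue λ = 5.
Block sizes for λ = 5: [2, 1, 1]

Step 1 — from the characteristic polynomial, algebraic multiplicity of λ = 5 is 4. From dim ker(A − (5)·I) = 3, there are exactly 3 Jordan blocks for λ = 5.
Step 2 — from the minimal polynomial, the factor (x − 5)^2 tells us the largest block for λ = 5 has size 2.
Step 3 — with total size 4, 3 blocks, and largest block 2, the block sizes (in nonincreasing order) are [2, 1, 1].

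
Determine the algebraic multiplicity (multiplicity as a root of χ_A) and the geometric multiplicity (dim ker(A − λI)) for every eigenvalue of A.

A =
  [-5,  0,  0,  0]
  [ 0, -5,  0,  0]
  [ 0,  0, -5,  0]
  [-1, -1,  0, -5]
λ = -5: alg = 4, geom = 3

Step 1 — factor the characteristic polynomial to read off the algebraic multiplicities:
  χ_A(x) = (x + 5)^4

Step 2 — compute geometric multiplicities via the rank-nullity identity g(λ) = n − rank(A − λI):
  rank(A − (-5)·I) = 1, so dim ker(A − (-5)·I) = n − 1 = 3

Summary:
  λ = -5: algebraic multiplicity = 4, geometric multiplicity = 3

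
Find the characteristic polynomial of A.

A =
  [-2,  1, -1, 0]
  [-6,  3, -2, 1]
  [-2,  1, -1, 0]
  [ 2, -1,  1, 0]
x^4

Expanding det(x·I − A) (e.g. by cofactor expansion or by noting that A is similar to its Jordan form J, which has the same characteristic polynomial as A) gives
  χ_A(x) = x^4
which factors as x^4. The eigenvalues (with algebraic multiplicities) are λ = 0 with multiplicity 4.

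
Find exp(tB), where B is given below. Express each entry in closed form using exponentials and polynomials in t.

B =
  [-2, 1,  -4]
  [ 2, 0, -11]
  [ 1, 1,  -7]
e^{tB} =
  [-t^2*exp(-3*t)/2 + t*exp(-3*t) + exp(-3*t), t*exp(-3*t), t^2*exp(-3*t)/2 - 4*t*exp(-3*t)]
  [-3*t^2*exp(-3*t)/2 + 2*t*exp(-3*t), 3*t*exp(-3*t) + exp(-3*t), 3*t^2*exp(-3*t)/2 - 11*t*exp(-3*t)]
  [-t^2*exp(-3*t)/2 + t*exp(-3*t), t*exp(-3*t), t^2*exp(-3*t)/2 - 4*t*exp(-3*t) + exp(-3*t)]

Strategy: write B = P · J · P⁻¹ where J is a Jordan canonical form, so e^{tB} = P · e^{tJ} · P⁻¹, and e^{tJ} can be computed block-by-block.

B has Jordan form
J =
  [-3,  1,  0]
  [ 0, -3,  1]
  [ 0,  0, -3]
(up to reordering of blocks).

Per-block formulas:
  For a 3×3 Jordan block J_3(-3): exp(t · J_3(-3)) = e^(-3t)·(I + t·N + (t^2/2)·N^2), where N is the 3×3 nilpotent shift.

After assembling e^{tJ} and conjugating by P, we get:

e^{tB} =
  [-t^2*exp(-3*t)/2 + t*exp(-3*t) + exp(-3*t), t*exp(-3*t), t^2*exp(-3*t)/2 - 4*t*exp(-3*t)]
  [-3*t^2*exp(-3*t)/2 + 2*t*exp(-3*t), 3*t*exp(-3*t) + exp(-3*t), 3*t^2*exp(-3*t)/2 - 11*t*exp(-3*t)]
  [-t^2*exp(-3*t)/2 + t*exp(-3*t), t*exp(-3*t), t^2*exp(-3*t)/2 - 4*t*exp(-3*t) + exp(-3*t)]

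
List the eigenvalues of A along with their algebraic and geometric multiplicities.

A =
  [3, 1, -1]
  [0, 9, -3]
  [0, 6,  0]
λ = 3: alg = 2, geom = 1; λ = 6: alg = 1, geom = 1

Step 1 — factor the characteristic polynomial to read off the algebraic multiplicities:
  χ_A(x) = (x - 6)*(x - 3)^2

Step 2 — compute geometric multiplicities via the rank-nullity identity g(λ) = n − rank(A − λI):
  rank(A − (3)·I) = 2, so dim ker(A − (3)·I) = n − 2 = 1
  rank(A − (6)·I) = 2, so dim ker(A − (6)·I) = n − 2 = 1

Summary:
  λ = 3: algebraic multiplicity = 2, geometric multiplicity = 1
  λ = 6: algebraic multiplicity = 1, geometric multiplicity = 1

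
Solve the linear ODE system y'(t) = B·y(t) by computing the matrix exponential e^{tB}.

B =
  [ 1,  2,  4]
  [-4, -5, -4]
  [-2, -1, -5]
e^{tB} =
  [4*t*exp(-3*t) + exp(-3*t), 2*t*exp(-3*t), 4*t*exp(-3*t)]
  [-4*t*exp(-3*t), -2*t*exp(-3*t) + exp(-3*t), -4*t*exp(-3*t)]
  [-2*t*exp(-3*t), -t*exp(-3*t), -2*t*exp(-3*t) + exp(-3*t)]

Strategy: write B = P · J · P⁻¹ where J is a Jordan canonical form, so e^{tB} = P · e^{tJ} · P⁻¹, and e^{tJ} can be computed block-by-block.

B has Jordan form
J =
  [-3,  1,  0]
  [ 0, -3,  0]
  [ 0,  0, -3]
(up to reordering of blocks).

Per-block formulas:
  For a 1×1 block at λ = -3: exp(t · [-3]) = [e^(-3t)].
  For a 2×2 Jordan block J_2(-3): exp(t · J_2(-3)) = e^(-3t)·(I + t·N), where N is the 2×2 nilpotent shift.

After assembling e^{tJ} and conjugating by P, we get:

e^{tB} =
  [4*t*exp(-3*t) + exp(-3*t), 2*t*exp(-3*t), 4*t*exp(-3*t)]
  [-4*t*exp(-3*t), -2*t*exp(-3*t) + exp(-3*t), -4*t*exp(-3*t)]
  [-2*t*exp(-3*t), -t*exp(-3*t), -2*t*exp(-3*t) + exp(-3*t)]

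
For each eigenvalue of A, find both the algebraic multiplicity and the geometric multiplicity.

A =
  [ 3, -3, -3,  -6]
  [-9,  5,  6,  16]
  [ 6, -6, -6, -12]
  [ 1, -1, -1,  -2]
λ = 0: alg = 4, geom = 2

Step 1 — factor the characteristic polynomial to read off the algebraic multiplicities:
  χ_A(x) = x^4

Step 2 — compute geometric multiplicities via the rank-nullity identity g(λ) = n − rank(A − λI):
  rank(A − (0)·I) = 2, so dim ker(A − (0)·I) = n − 2 = 2

Summary:
  λ = 0: algebraic multiplicity = 4, geometric multiplicity = 2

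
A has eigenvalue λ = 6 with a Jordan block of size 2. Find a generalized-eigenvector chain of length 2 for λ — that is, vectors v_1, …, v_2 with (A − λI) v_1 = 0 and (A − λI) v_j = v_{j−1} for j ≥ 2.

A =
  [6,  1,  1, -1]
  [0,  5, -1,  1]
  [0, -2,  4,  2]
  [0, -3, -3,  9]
A Jordan chain for λ = 6 of length 2:
v_1 = (1, -1, -2, -3)ᵀ
v_2 = (0, 1, 0, 0)ᵀ

Let N = A − (6)·I. We want v_2 with N^2 v_2 = 0 but N^1 v_2 ≠ 0; then v_{j-1} := N · v_j for j = 2, …, 2.

Pick v_2 = (0, 1, 0, 0)ᵀ.
Then v_1 = N · v_2 = (1, -1, -2, -3)ᵀ.

Sanity check: (A − (6)·I) v_1 = (0, 0, 0, 0)ᵀ = 0. ✓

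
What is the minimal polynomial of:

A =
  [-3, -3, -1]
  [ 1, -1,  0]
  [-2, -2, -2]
x^3 + 6*x^2 + 12*x + 8

The characteristic polynomial is χ_A(x) = (x + 2)^3, so the eigenvalues are known. The minimal polynomial is
  m_A(x) = Π_λ (x − λ)^{k_λ}
where k_λ is the size of the *largest* Jordan block for λ (equivalently, the smallest k with (A − λI)^k v = 0 for every generalised eigenvector v of λ).

  λ = -2: largest Jordan block has size 3, contributing (x + 2)^3

So m_A(x) = (x + 2)^3 = x^3 + 6*x^2 + 12*x + 8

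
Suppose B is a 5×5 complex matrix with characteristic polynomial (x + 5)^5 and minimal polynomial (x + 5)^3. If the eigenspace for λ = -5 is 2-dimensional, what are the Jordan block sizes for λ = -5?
Block sizes for λ = -5: [3, 2]

Step 1 — from the characteristic polynomial, algebraic multiplicity of λ = -5 is 5. From dim ker(B − (-5)·I) = 2, there are exactly 2 Jordan blocks for λ = -5.
Step 2 — from the minimal polynomial, the factor (x + 5)^3 tells us the largest block for λ = -5 has size 3.
Step 3 — with total size 5, 2 blocks, and largest block 3, the block sizes (in nonincreasing order) are [3, 2].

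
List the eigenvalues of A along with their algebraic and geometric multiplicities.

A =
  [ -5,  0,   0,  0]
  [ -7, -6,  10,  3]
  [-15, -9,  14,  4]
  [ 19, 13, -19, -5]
λ = -5: alg = 1, geom = 1; λ = 1: alg = 3, geom = 1

Step 1 — factor the characteristic polynomial to read off the algebraic multiplicities:
  χ_A(x) = (x - 1)^3*(x + 5)

Step 2 — compute geometric multiplicities via the rank-nullity identity g(λ) = n − rank(A − λI):
  rank(A − (-5)·I) = 3, so dim ker(A − (-5)·I) = n − 3 = 1
  rank(A − (1)·I) = 3, so dim ker(A − (1)·I) = n − 3 = 1

Summary:
  λ = -5: algebraic multiplicity = 1, geometric multiplicity = 1
  λ = 1: algebraic multiplicity = 3, geometric multiplicity = 1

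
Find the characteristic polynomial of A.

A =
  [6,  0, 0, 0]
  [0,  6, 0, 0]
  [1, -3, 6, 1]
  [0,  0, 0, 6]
x^4 - 24*x^3 + 216*x^2 - 864*x + 1296

Expanding det(x·I − A) (e.g. by cofactor expansion or by noting that A is similar to its Jordan form J, which has the same characteristic polynomial as A) gives
  χ_A(x) = x^4 - 24*x^3 + 216*x^2 - 864*x + 1296
which factors as (x - 6)^4. The eigenvalues (with algebraic multiplicities) are λ = 6 with multiplicity 4.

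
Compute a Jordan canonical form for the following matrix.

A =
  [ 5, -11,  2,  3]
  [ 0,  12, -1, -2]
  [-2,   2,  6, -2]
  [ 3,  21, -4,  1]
J_3(6) ⊕ J_1(6)

The characteristic polynomial is
  det(x·I − A) = x^4 - 24*x^3 + 216*x^2 - 864*x + 1296 = (x - 6)^4

Eigenvalues and multiplicities (the geometric multiplicity of λ is n − rank(A − λI), which equals the number of Jordan blocks for λ):
  λ = 6: algebraic multiplicity = 4, geometric multiplicity = 2

Determining the block sizes for each eigenvalue:
  λ = 6: with am = 4 and gm = 2, the partition is not yet determined (e.g. several partitions of 4 into 2 parts exist). Let N = A − (6)·I. Computing rank(N^1) = 2, rank(N^2) = 1, rank(N^3) = 0; the number of blocks of size ≥ j is rank(N^{j−1}) − rank(N^j), giving [2, 1, 1]. So we have 1 block(s) of size 3, 1 block(s) of size 1 → block sizes [3, 1]

Assembling the blocks gives a Jordan form
J =
  [6, 1, 0, 0]
  [0, 6, 1, 0]
  [0, 0, 6, 0]
  [0, 0, 0, 6]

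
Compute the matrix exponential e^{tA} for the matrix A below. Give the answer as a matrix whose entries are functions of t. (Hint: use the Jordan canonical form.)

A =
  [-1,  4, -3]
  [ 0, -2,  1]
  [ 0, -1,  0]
e^{tA} =
  [exp(-t), -t^2*exp(-t)/2 + 4*t*exp(-t), t^2*exp(-t)/2 - 3*t*exp(-t)]
  [0, -t*exp(-t) + exp(-t), t*exp(-t)]
  [0, -t*exp(-t), t*exp(-t) + exp(-t)]

Strategy: write A = P · J · P⁻¹ where J is a Jordan canonical form, so e^{tA} = P · e^{tJ} · P⁻¹, and e^{tJ} can be computed block-by-block.

A has Jordan form
J =
  [-1,  1,  0]
  [ 0, -1,  1]
  [ 0,  0, -1]
(up to reordering of blocks).

Per-block formulas:
  For a 3×3 Jordan block J_3(-1): exp(t · J_3(-1)) = e^(-1t)·(I + t·N + (t^2/2)·N^2), where N is the 3×3 nilpotent shift.

After assembling e^{tJ} and conjugating by P, we get:

e^{tA} =
  [exp(-t), -t^2*exp(-t)/2 + 4*t*exp(-t), t^2*exp(-t)/2 - 3*t*exp(-t)]
  [0, -t*exp(-t) + exp(-t), t*exp(-t)]
  [0, -t*exp(-t), t*exp(-t) + exp(-t)]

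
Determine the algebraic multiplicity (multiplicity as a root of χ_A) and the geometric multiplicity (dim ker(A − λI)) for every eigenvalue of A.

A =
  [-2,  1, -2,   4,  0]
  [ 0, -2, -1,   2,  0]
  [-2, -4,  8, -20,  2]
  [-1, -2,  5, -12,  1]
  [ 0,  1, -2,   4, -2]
λ = -2: alg = 5, geom = 2

Step 1 — factor the characteristic polynomial to read off the algebraic multiplicities:
  χ_A(x) = (x + 2)^5

Step 2 — compute geometric multiplicities via the rank-nullity identity g(λ) = n − rank(A − λI):
  rank(A − (-2)·I) = 3, so dim ker(A − (-2)·I) = n − 3 = 2

Summary:
  λ = -2: algebraic multiplicity = 5, geometric multiplicity = 2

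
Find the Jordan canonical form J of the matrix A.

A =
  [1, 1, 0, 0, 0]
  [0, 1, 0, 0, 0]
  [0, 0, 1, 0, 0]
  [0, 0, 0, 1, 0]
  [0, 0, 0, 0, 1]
J_2(1) ⊕ J_1(1) ⊕ J_1(1) ⊕ J_1(1)

The characteristic polynomial is
  det(x·I − A) = x^5 - 5*x^4 + 10*x^3 - 10*x^2 + 5*x - 1 = (x - 1)^5

Eigenvalues and multiplicities (the geometric multiplicity of λ is n − rank(A − λI), which equals the number of Jordan blocks for λ):
  λ = 1: algebraic multiplicity = 5, geometric multiplicity = 4

Determining the block sizes for each eigenvalue:
  λ = 1: 4 blocks summing to 5 forces exactly one block of size 2 and the rest size 1 → block sizes [2, 1, 1, 1]

Assembling the blocks gives a Jordan form
J =
  [1, 1, 0, 0, 0]
  [0, 1, 0, 0, 0]
  [0, 0, 1, 0, 0]
  [0, 0, 0, 1, 0]
  [0, 0, 0, 0, 1]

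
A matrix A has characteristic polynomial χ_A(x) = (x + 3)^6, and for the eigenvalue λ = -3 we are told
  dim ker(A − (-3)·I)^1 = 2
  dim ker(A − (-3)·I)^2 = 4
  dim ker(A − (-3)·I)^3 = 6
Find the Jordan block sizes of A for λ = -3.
Block sizes for λ = -3: [3, 3]

From the dimensions of kernels of powers, the number of Jordan blocks of size at least j is d_j − d_{j−1} where d_j = dim ker(N^j) (with d_0 = 0). Computing the differences gives [2, 2, 2].
The number of blocks of size exactly k is (#blocks of size ≥ k) − (#blocks of size ≥ k + 1), so the partition is: 2 block(s) of size 3.
In nonincreasing order the block sizes are [3, 3].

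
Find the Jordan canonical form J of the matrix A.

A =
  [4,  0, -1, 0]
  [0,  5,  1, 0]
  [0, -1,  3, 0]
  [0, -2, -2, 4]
J_3(4) ⊕ J_1(4)

The characteristic polynomial is
  det(x·I − A) = x^4 - 16*x^3 + 96*x^2 - 256*x + 256 = (x - 4)^4

Eigenvalues and multiplicities (the geometric multiplicity of λ is n − rank(A − λI), which equals the number of Jordan blocks for λ):
  λ = 4: algebraic multiplicity = 4, geometric multiplicity = 2

Determining the block sizes for each eigenvalue:
  λ = 4: with am = 4 and gm = 2, the partition is not yet determined (e.g. several partitions of 4 into 2 parts exist). Let N = A − (4)·I. Computing rank(N^1) = 2, rank(N^2) = 1, rank(N^3) = 0; the number of blocks of size ≥ j is rank(N^{j−1}) − rank(N^j), giving [2, 1, 1]. So we have 1 block(s) of size 3, 1 block(s) of size 1 → block sizes [3, 1]

Assembling the blocks gives a Jordan form
J =
  [4, 1, 0, 0]
  [0, 4, 1, 0]
  [0, 0, 4, 0]
  [0, 0, 0, 4]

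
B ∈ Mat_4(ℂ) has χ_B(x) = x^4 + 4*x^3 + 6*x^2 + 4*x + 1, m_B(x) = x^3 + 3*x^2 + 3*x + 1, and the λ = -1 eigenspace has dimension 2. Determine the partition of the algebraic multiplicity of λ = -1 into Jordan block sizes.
Block sizes for λ = -1: [3, 1]

Step 1 — from the characteristic polynomial, algebraic multiplicity of λ = -1 is 4. From dim ker(B − (-1)·I) = 2, there are exactly 2 Jordan blocks for λ = -1.
Step 2 — from the minimal polynomial, the factor (x + 1)^3 tells us the largest block for λ = -1 has size 3.
Step 3 — with total size 4, 2 blocks, and largest block 3, the block sizes (in nonincreasing order) are [3, 1].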